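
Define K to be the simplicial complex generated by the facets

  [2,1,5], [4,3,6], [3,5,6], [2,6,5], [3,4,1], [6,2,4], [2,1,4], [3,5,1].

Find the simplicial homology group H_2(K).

H_2 ≅ Z.

Order the vertices as 1 < 2 < 3 < 4 < 5 < 6. Listing each simplex with vertices in this order, K has dimension 2 with simplices:

  0-simplices (6): [1], [2], [3], [4], [5], [6]
  1-simplices (12): [1,2], [1,3], [1,4], [1,5], [2,4], [2,5], [2,6], [3,4], [3,5], [3,6], [4,6], [5,6]
  2-simplices (8): [1,2,4], [1,2,5], [1,3,4], [1,3,5], [2,4,6], [2,5,6], [3,4,6], [3,5,6]

Hence C_0 ≅ Z^6, C_1 ≅ Z^12, C_2 ≅ Z^8.

∂_1: C_1 → C_0 is given by ∂[p,q] = [q] − [p]. For instance
  ∂[3,6] = [6] − [3].
The 6×12 boundary matrix has rank 5 and Smith normal form diag(1,1,1,1,1).

∂_2: C_2 → C_1 sends each 2-simplex [p,q,r] to [q,r] − [p,r] + [p,q]. For instance
  ∂[1,2,5] = [2,5] − [1,5] + [1,2],
  ∂[1,2,4] = [2,4] − [1,4] + [1,2].
The resulting 12×8 matrix has rank 7, and its Smith normal form has invariant factors (1,1,1,1,1,1,1).

Now H_k = ker ∂_k / im ∂_{k+1}, so:

  H_2: rank ker ∂_2 − rank ∂_3 = (8 − 7) − 0 = 1, and there is no ∂_3, so H_2 ≅ Z.

(K is a triangulation of the 2-sphere S^2.)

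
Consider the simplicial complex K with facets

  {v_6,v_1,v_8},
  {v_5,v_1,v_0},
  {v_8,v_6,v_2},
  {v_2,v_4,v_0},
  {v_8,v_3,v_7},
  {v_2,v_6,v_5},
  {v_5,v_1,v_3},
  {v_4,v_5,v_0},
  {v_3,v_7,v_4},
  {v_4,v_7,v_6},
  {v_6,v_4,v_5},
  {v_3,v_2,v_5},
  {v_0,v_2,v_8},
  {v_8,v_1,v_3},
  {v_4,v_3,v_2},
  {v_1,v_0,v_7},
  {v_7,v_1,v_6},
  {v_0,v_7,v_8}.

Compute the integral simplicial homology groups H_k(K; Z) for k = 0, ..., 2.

We work with the vertex ordering v_0 < v_1 < v_2 < v_3 < v_4 < v_5 < v_6 < v_7 < v_8. The simplices of K, each written with vertices in increasing order, are:

  0-simplices (9): [v_0], [v_1], [v_2], [v_3], [v_4], [v_5], [v_6], [v_7], [v_8]
  1-simplices (27): (27 of them)
  2-simplices (18): (18 of them)

Hence C_0 ≅ Z^9, C_1 ≅ Z^27, C_2 ≅ Z^18.

Boundary ∂_1: C_1 → C_0 is given by ∂[p,q] = [q] − [p]. For instance
  ∂[v_1,v_6] = [v_6] − [v_1].
This gives a 9×27 integer matrix of rank 8; reducing to Smith normal form yields diagonal entries (1,1,1,1,1,1,1,1).

Boundary ∂_2: C_2 → C_1 acts by ∂[p,q,r] = [q,r] − [p,r] + [p,q]. For instance
  ∂[v_4,v_6,v_7] = [v_6,v_7] − [v_4,v_7] + [v_4,v_6],
  ∂[v_4,v_5,v_6] = [v_5,v_6] − [v_4,v_6] + [v_4,v_5].
As a 27×18 matrix over Z this has rank 18, with invariant factors (1,1,1,1,1,1,1,1,1,1,1,1,1,1,1,1,1,2).

From H_k ≅ ker(∂_k) / im(∂_{k+1}) we obtain:

  H_0: rank C_0 − rank ∂_1 = 9 − 8 = 1, and the invariant factors of ∂_1 are all 1, so H_0 ≅ Z.
  H_1: rank ker ∂_1 − rank ∂_2 = (27 − 8) − 18 = 1, and ∂_2 has invariant factor 2 > 1, so H_1 ≅ Z ⊕ Z/2Z.
  H_2: rank ker ∂_2 − rank ∂_3 = (18 − 18) − 0 = 0, and there is no ∂_3, so H_2 ≅ 0.

H_0 = Z,  H_1 = Z ⊕ Z/2Z,  H_2 = 0.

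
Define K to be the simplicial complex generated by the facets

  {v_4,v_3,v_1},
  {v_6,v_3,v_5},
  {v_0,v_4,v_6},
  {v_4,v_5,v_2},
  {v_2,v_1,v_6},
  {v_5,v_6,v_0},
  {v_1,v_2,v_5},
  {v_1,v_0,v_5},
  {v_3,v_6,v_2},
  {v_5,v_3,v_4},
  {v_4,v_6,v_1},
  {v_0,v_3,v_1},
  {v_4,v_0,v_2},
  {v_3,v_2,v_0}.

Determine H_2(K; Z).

Order the vertices as v_0 < v_1 < v_2 < v_3 < v_4 < v_5 < v_6. Listing each simplex with vertices in this order, K has dimension 2 with simplices:

  0-simplices (7): [v_0], [v_1], [v_2], [v_3], [v_4], [v_5], [v_6]
  1-simplices (21): (21 of them)
  2-simplices (14): (14 of them)

giving chain groups C_0 ≅ Z^7, C_1 ≅ Z^21, C_2 ≅ Z^14.

The boundary map ∂_1: C_1 → C_0 is given by ∂[p,q] = [q] − [p]. For instance
  ∂[v_2,v_6] = [v_6] − [v_2].
The 7×21 boundary matrix has rank 6 and Smith normal form diag(1,1,1,1,1,1).

The boundary map ∂_2: C_2 → C_1 maps a triangle to the signed sum of its edges. For instance
  ∂[v_0,v_1,v_3] = [v_1,v_3] − [v_0,v_3] + [v_0,v_1],
  ∂[v_3,v_5,v_6] = [v_5,v_6] − [v_3,v_6] + [v_3,v_5].
The 21×14 boundary matrix has rank 13 and Smith normal form diag(1,1,1,1,1,1,1,1,1,1,1,1,1).

Reading off H_k = ker ∂_k / im ∂_{k+1}:

  H_2: rank ker ∂_2 − rank ∂_3 = (14 − 13) − 0 = 1, and there is no ∂_3, so H_2 ≅ Z.

(K is a triangulation of the torus T^2.)

H_2 = Z.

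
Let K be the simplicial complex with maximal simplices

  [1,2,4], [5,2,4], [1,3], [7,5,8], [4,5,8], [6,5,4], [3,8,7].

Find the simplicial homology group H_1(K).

Order the vertices as 1 < 2 < 3 < 4 < 5 < 6 < 7 < 8. Listing each simplex with vertices in this order, K has dimension 2 with simplices:

  0-simplices (8): [1], [2], [3], [4], [5], [6], [7], [8]
  1-simplices (14): [1,2], [1,3], [1,4], [2,4], [2,5], [3,7], [3,8], [4,5], [4,6], [4,8], [5,6], [5,7], [5,8], [7,8]
  2-simplices (6): [1,2,4], [2,4,5], [3,7,8], [4,5,6], [4,5,8], [5,7,8]

so the chain groups are C_0 ≅ Z^8, C_1 ≅ Z^14, C_2 ≅ Z^6.

Boundary ∂_1: C_1 → C_0 is given by ∂[p,q] = [q] − [p]. For instance
  ∂[7,8] = [8] − [7].
The 8×14 boundary matrix has rank 7 and Smith normal form diag(1,1,1,1,1,1,1).

The boundary map ∂_2: C_2 → C_1 maps a triangle to the signed sum of its edges. For instance
  ∂[4,5,6] = [5,6] − [4,6] + [4,5],
  ∂[3,7,8] = [7,8] − [3,8] + [3,7].
The resulting 14×6 matrix has rank 6, and its Smith normal form has invariant factors (1,1,1,1,1,1).

Computing H_k = (kernel of ∂_k) / (image of ∂_{k+1}):

  H_1: rank ker ∂_1 − rank ∂_2 = (14 − 7) − 6 = 1, and the invariant factors of ∂_2 are all 1, so H_1 ≅ Z.

H_1 = Z.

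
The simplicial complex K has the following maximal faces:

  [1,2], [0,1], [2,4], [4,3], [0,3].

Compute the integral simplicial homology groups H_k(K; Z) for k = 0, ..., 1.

H_0 ≅ Z,  H_1 ≅ Z.

Take the total order 0 < 1 < 2 < 3 < 4 on the vertex set. Then K (dimension 1) consists of the simplices:

  0-simplices (5): [0], [1], [2], [3], [4]
  1-simplices (5): [0,1], [0,3], [1,2], [2,4], [3,4]

giving chain groups C_0 ≅ Z^5, C_1 ≅ Z^5.

The boundary map ∂_1: C_1 → C_0 sends each edge [p,q] (with p < q) to q − p. For instance
  ∂[0,1] = [1] − [0].
The 5×5 boundary matrix has rank 4 and Smith normal form diag(1,1,1,1).

Computing H_k = (kernel of ∂_k) / (image of ∂_{k+1}):

  H_0: rank C_0 − rank ∂_1 = 5 − 4 = 1, and the invariant factors of ∂_1 are all 1, so H_0 = Z.
  H_1: rank ker ∂_1 − rank ∂_2 = (5 − 4) − 0 = 1, and there is no ∂_2, so H_1 = Z.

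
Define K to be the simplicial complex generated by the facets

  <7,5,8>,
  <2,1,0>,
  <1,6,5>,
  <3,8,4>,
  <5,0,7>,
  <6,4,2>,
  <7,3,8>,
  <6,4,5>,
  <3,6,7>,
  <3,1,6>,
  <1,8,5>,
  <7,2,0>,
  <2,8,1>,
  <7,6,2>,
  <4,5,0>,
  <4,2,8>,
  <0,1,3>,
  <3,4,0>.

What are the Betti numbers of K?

We work with the vertex ordering 0 < 1 < 2 < 3 < 4 < 5 < 6 < 7 < 8. The simplices of K, each written with vertices in increasing order, are:

  0-simplices (9): [0], [1], [2], [3], [4], [5], [6], [7], [8]
  1-simplices (27): (27 of them)
  2-simplices (18): [0,1,2], [0,1,3], [0,2,7], [0,3,4], [0,4,5], [0,5,7], [1,2,8], [1,3,6], [1,5,6], [1,5,8], [2,4,6], [2,4,8], [2,6,7], [3,4,8], [3,6,7], [3,7,8], [4,5,6], [5,7,8]

so the chain groups are C_0 ≅ Z^9, C_1 ≅ Z^27, C_2 ≅ Z^18.

∂_1: C_1 → C_0 is given by ∂[p,q] = [q] − [p].
The resulting 9×27 matrix has rank 8, and its Smith normal form has invariant factors (1,1,1,1,1,1,1,1).

∂_2: C_2 → C_1 maps a triangle to the signed sum of its edges. For instance
  ∂[3,6,7] = [6,7] − [3,7] + [3,6],
  ∂[2,4,8] = [4,8] − [2,8] + [2,4].
As a 27×18 matrix over Z this has rank 17, with invariant factors (1,1,1,1,1,1,1,1,1,1,1,1,1,1,1,1,1).

From H_k ≅ ker(∂_k) / im(∂_{k+1}) we obtain:

  H_0: rank C_0 − rank ∂_1 = 9 − 8 = 1, and the invariant factors of ∂_1 are all 1, so H_0 = Z.
  H_1: rank ker ∂_1 − rank ∂_2 = (27 − 8) − 17 = 2, and the invariant factors of ∂_2 are all 1, so H_1 = Z^2.
  H_2: rank ker ∂_2 − rank ∂_3 = (18 − 17) − 0 = 1, and there is no ∂_3, so H_2 = Z.

As a check, the Euler characteristic is 9 − 27 + 18 = 0, which agrees with 1 − 2 + 1 = 0.
(K is a triangulation of the torus T^2.)

Hence the Betti numbers are b_0 = 1, b_1 = 2, b_2 = 1.

b_0 = 1, b_1 = 2, b_2 = 1.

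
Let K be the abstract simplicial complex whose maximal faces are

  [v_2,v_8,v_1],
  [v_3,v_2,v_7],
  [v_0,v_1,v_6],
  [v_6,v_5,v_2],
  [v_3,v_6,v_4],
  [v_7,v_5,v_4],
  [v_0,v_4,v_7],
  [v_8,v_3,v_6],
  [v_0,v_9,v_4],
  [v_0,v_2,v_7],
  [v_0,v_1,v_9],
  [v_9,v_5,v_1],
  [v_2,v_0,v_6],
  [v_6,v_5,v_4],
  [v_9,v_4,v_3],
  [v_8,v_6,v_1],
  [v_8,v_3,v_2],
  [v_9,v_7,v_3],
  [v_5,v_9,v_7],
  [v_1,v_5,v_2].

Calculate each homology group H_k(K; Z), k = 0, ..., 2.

We work with the vertex ordering v_0 < v_1 < v_2 < v_3 < v_4 < v_5 < v_6 < v_7 < v_8 < v_9. The simplices of K, each written with vertices in increasing order, are:

  0-simplices (10): [v_0], [v_1], [v_2], [v_3], [v_4], [v_5], [v_6], [v_7], [v_8], [v_9]
  1-simplices (30): (30 of them)
  2-simplices (20): (20 of them)

Hence C_0 ≅ Z^10, C_1 ≅ Z^30, C_2 ≅ Z^20.

The boundary map ∂_1: C_1 → C_0 maps an edge to its endpoints' difference, ∂[p,q] = q − p. For instance
  ∂[v_3,v_9] = [v_9] − [v_3].
This gives a 10×30 integer matrix of rank 9; reducing to Smith normal form yields diagonal entries (1,1,1,1,1,1,1,1,1).

Boundary ∂_2: C_2 → C_1 sends each 2-simplex [p,q,r] to [q,r] − [p,r] + [p,q]. For instance
  ∂[v_1,v_6,v_8] = [v_6,v_8] − [v_1,v_8] + [v_1,v_6],
  ∂[v_0,v_1,v_6] = [v_1,v_6] − [v_0,v_6] + [v_0,v_1].
As a 30×20 matrix over Z this has rank 20, with invariant factors (1,1,1,1,1,1,1,1,1,1,1,1,1,1,1,1,1,1,1,2).

Reading off H_k = ker ∂_k / im ∂_{k+1}:

  H_0: rank C_0 − rank ∂_1 = 10 − 9 = 1, and the invariant factors of ∂_1 are all 1, so H_0 = Z.
  H_1: rank ker ∂_1 − rank ∂_2 = (30 − 9) − 20 = 1, and ∂_2 has invariant factor 2 > 1, so H_1 = Z ⊕ Z_2.
  H_2: rank ker ∂_2 − rank ∂_3 = (20 − 20) − 0 = 0, and there is no ∂_3, so H_2 = 0.

As a check, the Euler characteristic is 10 − 30 + 20 = 0, which agrees with 1 − 1 + 0 = 0.

H_0 = Z,  H_1 = Z ⊕ Z_2,  H_2 = 0.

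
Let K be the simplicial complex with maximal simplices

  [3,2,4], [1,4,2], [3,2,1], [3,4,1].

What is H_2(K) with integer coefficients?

Order the vertices as 1 < 2 < 3 < 4. Listing each simplex with vertices in this order, K has dimension 2 with simplices:

  0-simplices (4): [1], [2], [3], [4]
  1-simplices (6): [1,2], [1,3], [1,4], [2,3], [2,4], [3,4]
  2-simplices (4): [1,2,3], [1,2,4], [1,3,4], [2,3,4]

giving chain groups C_0 ≅ Z^4, C_1 ≅ Z^6, C_2 ≅ Z^4.

The boundary map ∂_1: C_1 → C_0 is given by ∂[p,q] = [q] − [p].
As a 4×6 matrix over Z this has rank 3, with invariant factors (1,1,1).

∂_2: C_2 → C_1 acts by ∂[p,q,r] = [q,r] − [p,r] + [p,q]. For instance
  ∂[1,3,4] = [3,4] − [1,4] + [1,3],
  ∂[1,2,3] = [2,3] − [1,3] + [1,2].
The resulting 6×4 matrix has rank 3, and its Smith normal form has invariant factors (1,1,1).

Reading off H_k = ker ∂_k / im ∂_{k+1}:

  H_2: rank ker ∂_2 − rank ∂_3 = (4 − 3) − 0 = 1, and there is no ∂_3, so H_2 ≅ Z.

H_2 ≅ Z.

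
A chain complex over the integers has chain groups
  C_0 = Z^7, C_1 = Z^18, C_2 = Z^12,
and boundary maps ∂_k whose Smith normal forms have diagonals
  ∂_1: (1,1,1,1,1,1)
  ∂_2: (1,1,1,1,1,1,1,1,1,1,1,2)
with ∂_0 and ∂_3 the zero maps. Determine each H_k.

H_0 = Z,  H_1 = Z_2,  H_2 = 0.

H_0: b_0 = 7 − 0 − 6 = 1; torsion from ∂_1 factors > 1: none. So H_0 = Z.
H_1: b_1 = 18 − 6 − 12 = 0; torsion from ∂_2 factors > 1: [2]. So H_1 = Z_2.
H_2: b_2 = 12 − 12 − 0 = 0; torsion from ∂_3 factors > 1: none. So H_2 = 0.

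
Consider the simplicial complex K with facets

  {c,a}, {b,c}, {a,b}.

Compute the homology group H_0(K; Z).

Fix the vertex order a < b < c and write every simplex with vertices in increasing order. Then dim K = 1 and the simplices of K are:

  0-simplices (3): a, b, c
  1-simplices (3): ab, ac, bc

giving chain groups C_0 ≅ Z^3, C_1 ≅ Z^3.

Boundary ∂_1: C_1 → C_0 maps an edge to its endpoints' difference, ∂[p,q] = q − p.
As a 3×3 matrix over Z this has rank 2, with invariant factors (1,1).

Reading off H_k = ker ∂_k / im ∂_{k+1}:

  H_0: rank C_0 − rank ∂_1 = 3 − 2 = 1, and the invariant factors of ∂_1 are all 1, so H_0 ≅ Z.

(K is a triangulation of the circle S^1.)

H_0 = Z.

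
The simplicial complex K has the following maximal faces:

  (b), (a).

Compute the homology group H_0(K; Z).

H_0 = Z^2.

Take the total order a < b on the vertex set. Then K (dimension 0) consists of the simplices:

  0-simplices (2): a, b

giving chain groups C_0 ≅ Z^2.

Reading off H_k = ker ∂_k / im ∂_{k+1}:

  H_0: rank C_0 − rank ∂_1 = 2 − 0 = 2, and there is no ∂_1, so H_0 ≅ Z^2.

(K is a triangulation of a set of 2 points.)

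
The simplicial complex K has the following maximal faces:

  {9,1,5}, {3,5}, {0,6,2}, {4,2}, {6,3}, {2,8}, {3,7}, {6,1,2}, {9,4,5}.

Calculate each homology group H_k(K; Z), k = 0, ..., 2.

Take the total order 0 < 1 < 2 < 3 < 4 < 5 < 6 < 7 < 8 < 9 on the vertex set. Then K (dimension 2) consists of the simplices:

  0-simplices (10): [0], [1], [2], [3], [4], [5], [6], [7], [8], [9]
  1-simplices (15): [0,2], [0,6], [1,2], [1,5], [1,6], [1,9], [2,4], [2,6], [2,8], [3,5], [3,6], [3,7], [4,5], [4,9], [5,9]
  2-simplices (4): [0,2,6], [1,2,6], [1,5,9], [4,5,9]

giving chain groups C_0 ≅ Z^10, C_1 ≅ Z^15, C_2 ≅ Z^4.

The boundary map ∂_1: C_1 → C_0 maps an edge to its endpoints' difference, ∂[p,q] = q − p. For instance
  ∂[2,4] = [4] − [2].
As a 10×15 matrix over Z this has rank 9, with invariant factors (1,1,1,1,1,1,1,1,1).

Boundary ∂_2: C_2 → C_1 acts by ∂[p,q,r] = [q,r] − [p,r] + [p,q]. For instance
  ∂[1,2,6] = [2,6] − [1,6] + [1,2],
  ∂[0,2,6] = [2,6] − [0,6] + [0,2].
The 15×4 boundary matrix has rank 4 and Smith normal form diag(1,1,1,1).

Reading off H_k = ker ∂_k / im ∂_{k+1}:

  H_0: rank C_0 − rank ∂_1 = 10 − 9 = 1, and the invariant factors of ∂_1 are all 1, so H_0 = Z.
  H_1: rank ker ∂_1 − rank ∂_2 = (15 − 9) − 4 = 2, and the invariant factors of ∂_2 are all 1, so H_1 = Z^2.
  H_2: rank ker ∂_2 − rank ∂_3 = (4 − 4) − 0 = 0, and there is no ∂_3, so H_2 = 0.

H_0 ≅ Z,  H_1 ≅ Z^2,  H_2 = 0.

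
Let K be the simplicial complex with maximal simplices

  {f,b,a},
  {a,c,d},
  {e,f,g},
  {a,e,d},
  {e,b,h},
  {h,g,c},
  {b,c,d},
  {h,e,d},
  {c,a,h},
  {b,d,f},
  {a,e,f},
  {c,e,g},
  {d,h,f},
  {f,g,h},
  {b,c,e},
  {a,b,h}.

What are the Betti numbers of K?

b_0 = 1, b_1 = 2, b_2 = 1.

K has 8 vertices, 24 edges, 16 triangles.
rank ∂_0 = 0, rank ∂_1 = 7 ⇒ b_0 = 8 − 0 − 7 = 1; all invariant factors of ∂_1 are 1 so no torsion. So H_0 = Z.
rank ∂_1 = 7, rank ∂_2 = 15 ⇒ b_1 = 24 − 7 − 15 = 2; all invariant factors of ∂_2 are 1 so no torsion. So H_1 = Z^2.
rank ∂_2 = 15, rank ∂_3 = 0 ⇒ b_2 = 16 − 15 − 0 = 1. So H_2 = Z.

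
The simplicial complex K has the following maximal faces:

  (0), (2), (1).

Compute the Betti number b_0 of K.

b_0 = 3.

Order the vertices as 0 < 1 < 2. Listing each simplex with vertices in this order, K has dimension 0 with simplices:

  0-simplices (3): [0], [1], [2]

so the chain groups are C_0 ≅ Z^3.

From H_k ≅ ker(∂_k) / im(∂_{k+1}) we obtain:

  H_0: rank C_0 − rank ∂_1 = 3 − 0 = 3, and there is no ∂_1, so H_0 ≅ Z^3.

Hence the Betti numbers are b_0 = 3.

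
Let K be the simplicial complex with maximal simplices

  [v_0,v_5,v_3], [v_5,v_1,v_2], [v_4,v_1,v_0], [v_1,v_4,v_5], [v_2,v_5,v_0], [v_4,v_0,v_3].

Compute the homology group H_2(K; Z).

H_2 ≅ 0.

We work with the vertex ordering v_0 < v_1 < v_2 < v_3 < v_4 < v_5. The simplices of K, each written with vertices in increasing order, are:

  0-simplices (6): [v_0], [v_1], [v_2], [v_3], [v_4], [v_5]
  1-simplices (12): [v_0,v_1], [v_0,v_2], [v_0,v_3], [v_0,v_4], [v_0,v_5], [v_1,v_2], [v_1,v_4], [v_1,v_5], [v_2,v_5], [v_3,v_4], [v_3,v_5], [v_4,v_5]
  2-simplices (6): [v_0,v_1,v_4], [v_0,v_2,v_5], [v_0,v_3,v_4], [v_0,v_3,v_5], [v_1,v_2,v_5], [v_1,v_4,v_5]

Hence C_0 ≅ Z^6, C_1 ≅ Z^12, C_2 ≅ Z^6.

The boundary map ∂_1: C_1 → C_0 is given by ∂[p,q] = [q] − [p]. For instance
  ∂[v_0,v_4] = [v_4] − [v_0].
As a 6×12 matrix over Z this has rank 5, with invariant factors (1,1,1,1,1).

The boundary map ∂_2: C_2 → C_1 acts by ∂[p,q,r] = [q,r] − [p,r] + [p,q]. For instance
  ∂[v_0,v_1,v_4] = [v_1,v_4] − [v_0,v_4] + [v_0,v_1],
  ∂[v_1,v_2,v_5] = [v_2,v_5] − [v_1,v_5] + [v_1,v_2].
The resulting 12×6 matrix has rank 6, and its Smith normal form has invariant factors (1,1,1,1,1,1).

Now H_k = ker ∂_k / im ∂_{k+1}, so:

  H_2: rank ker ∂_2 − rank ∂_3 = (6 − 6) − 0 = 0, and there is no ∂_3, so H_2 = 0.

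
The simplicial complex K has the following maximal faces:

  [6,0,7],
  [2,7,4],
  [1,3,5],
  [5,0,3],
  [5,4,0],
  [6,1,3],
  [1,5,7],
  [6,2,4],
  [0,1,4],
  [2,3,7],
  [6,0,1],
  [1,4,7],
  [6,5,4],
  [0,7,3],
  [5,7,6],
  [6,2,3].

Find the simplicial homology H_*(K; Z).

Fix the vertex order 0 < 1 < 2 < 3 < 4 < 5 < 6 < 7 and write every simplex with vertices in increasing order. Then dim K = 2 and the simplices of K are:

  0-simplices (8): [0], [1], [2], [3], [4], [5], [6], [7]
  1-simplices (24): (24 of them)
  2-simplices (16): [0,1,4], [0,1,6], [0,3,5], [0,3,7], [0,4,5], [0,6,7], [1,3,5], [1,3,6], [1,4,7], [1,5,7], [2,3,6], [2,3,7], [2,4,6], [2,4,7], [4,5,6], [5,6,7]

giving chain groups C_0 ≅ Z^8, C_1 ≅ Z^24, C_2 ≅ Z^16.

Boundary ∂_1: C_1 → C_0 sends each edge [p,q] (with p < q) to q − p. For instance
  ∂[1,4] = [4] − [1].
The resulting 8×24 matrix has rank 7, and its Smith normal form has invariant factors (1,1,1,1,1,1,1).

The boundary map ∂_2: C_2 → C_1 maps a triangle to the signed sum of its edges. For instance
  ∂[0,1,4] = [1,4] − [0,4] + [0,1],
  ∂[0,3,5] = [3,5] − [0,5] + [0,3].
As a 24×16 matrix over Z this has rank 15, with invariant factors (1,1,1,1,1,1,1,1,1,1,1,1,1,1,1).

Reading off H_k = ker ∂_k / im ∂_{k+1}:

  H_0: rank C_0 − rank ∂_1 = 8 − 7 = 1, and the invariant factors of ∂_1 are all 1, so H_0 = Z.
  H_1: rank ker ∂_1 − rank ∂_2 = (24 − 7) − 15 = 2, and the invariant factors of ∂_2 are all 1, so H_1 = Z^2.
  H_2: rank ker ∂_2 − rank ∂_3 = (16 − 15) − 0 = 1, and there is no ∂_3, so H_2 = Z.

(K is a triangulation of the torus T^2.)

H_0 ≅ Z,  H_1 ≅ Z^2,  H_2 ≅ Z.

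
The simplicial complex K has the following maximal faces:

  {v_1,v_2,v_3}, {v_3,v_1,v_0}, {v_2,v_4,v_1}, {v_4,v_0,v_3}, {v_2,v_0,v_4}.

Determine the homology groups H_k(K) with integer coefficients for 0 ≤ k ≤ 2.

We work with the vertex ordering v_0 < v_1 < v_2 < v_3 < v_4. The simplices of K, each written with vertices in increasing order, are:

  0-simplices (5): [v_0], [v_1], [v_2], [v_3], [v_4]
  1-simplices (10): [v_0,v_1], [v_0,v_2], [v_0,v_3], [v_0,v_4], [v_1,v_2], [v_1,v_3], [v_1,v_4], [v_2,v_3], [v_2,v_4], [v_3,v_4]
  2-simplices (5): [v_0,v_1,v_3], [v_0,v_2,v_4], [v_0,v_3,v_4], [v_1,v_2,v_3], [v_1,v_2,v_4]

so the chain groups are C_0 ≅ Z^5, C_1 ≅ Z^10, C_2 ≅ Z^5.

Boundary ∂_1: C_1 → C_0 sends each edge [p,q] (with p < q) to q − p. For instance
  ∂[v_2,v_3] = [v_3] − [v_2].
As a 5×10 matrix over Z this has rank 4, with invariant factors (1,1,1,1).

The boundary map ∂_2: C_2 → C_1 maps a triangle to the signed sum of its edges. For instance
  ∂[v_1,v_2,v_4] = [v_2,v_4] − [v_1,v_4] + [v_1,v_2],
  ∂[v_0,v_3,v_4] = [v_3,v_4] − [v_0,v_4] + [v_0,v_3].
As a 10×5 matrix over Z this has rank 5, with invariant factors (1,1,1,1,1).

Now H_k = ker ∂_k / im ∂_{k+1}, so:

  H_0: rank C_0 − rank ∂_1 = 5 − 4 = 1, and the invariant factors of ∂_1 are all 1, so H_0 ≅ Z.
  H_1: rank ker ∂_1 − rank ∂_2 = (10 − 4) − 5 = 1, and the invariant factors of ∂_2 are all 1, so H_1 ≅ Z.
  H_2: rank ker ∂_2 − rank ∂_3 = (5 − 5) − 0 = 0, and there is no ∂_3, so H_2 ≅ 0.

H_0 ≅ Z,  H_1 ≅ Z,  H_2 = 0.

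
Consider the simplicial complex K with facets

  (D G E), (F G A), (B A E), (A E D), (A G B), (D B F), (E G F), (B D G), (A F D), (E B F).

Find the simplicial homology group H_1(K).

Fix the vertex order A < B < D < E < F < G and write every simplex with vertices in increasing order. Then dim K = 2 and the simplices of K are:

  0-simplices (6): A, B, D, E, F, G
  1-simplices (15): AB, AD, AE, AF, AG, BD, BE, BF, BG, DE, DF, DG, EF, EG, FG
  2-simplices (10): ABE, ABG, ADE, ADF, AFG, BDF, BDG, BEF, DEG, EFG

so the chain groups are C_0 ≅ Z^6, C_1 ≅ Z^15, C_2 ≅ Z^10.

Boundary ∂_1: C_1 → C_0 maps an edge to its endpoints' difference, ∂[p,q] = q − p.
As a 6×15 matrix over Z this has rank 5, with invariant factors (1,1,1,1,1).

Boundary ∂_2: C_2 → C_1 maps a triangle to the signed sum of its edges. For instance
  ∂ABE = BE − AE + AB,
  ∂ADF = DF − AF + AD.
As a 15×10 matrix over Z this has rank 10, with invariant factors (1,1,1,1,1,1,1,1,1,2).

Now H_k = ker ∂_k / im ∂_{k+1}, so:

  H_1: rank ker ∂_1 − rank ∂_2 = (15 − 5) − 10 = 0, and ∂_2 has invariant factor 2 > 1, so H_1 = Z/2.

H_1 = Z/2.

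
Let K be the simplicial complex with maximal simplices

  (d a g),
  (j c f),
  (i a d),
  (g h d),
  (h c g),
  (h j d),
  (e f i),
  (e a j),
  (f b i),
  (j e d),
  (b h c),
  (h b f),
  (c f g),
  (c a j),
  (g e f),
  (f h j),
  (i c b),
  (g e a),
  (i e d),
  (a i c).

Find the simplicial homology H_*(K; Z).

H_0 ≅ Z,  H_1 ≅ Z × Z/2,  H_2 = 0.

Take the total order a < b < c < d < e < f < g < h < i < j on the vertex set. Then K (dimension 2) consists of the simplices:

  0-simplices (10): a, b, c, d, e, f, g, h, i, j
  1-simplices (30): ac, ad, ae, ag, ai, aj, bc, bf, bh, bi, cf, cg, ch, ci, cj, de, dg, dh, di, dj, ef, eg, ei, ej, fg, fh, fi, fj, gh, hj
  2-simplices (20): aci, acj, adg, adi, aeg, aej, bch, bci, bfh, bfi, cfg, cfj, cgh, dei, dej, dgh, dhj, efg, efi, fhj

so the chain groups are C_0 ≅ Z^10, C_1 ≅ Z^30, C_2 ≅ Z^20.

The boundary map ∂_1: C_1 → C_0 sends each edge [p,q] (with p < q) to q − p. For instance
  ∂aj = j − a.
The 10×30 boundary matrix has rank 9 and Smith normal form diag(1,1,1,1,1,1,1,1,1).

∂_2: C_2 → C_1 maps a triangle to the signed sum of its edges. For instance
  ∂bfh = fh − bh + bf,
  ∂dej = ej − dj + de.
The resulting 30×20 matrix has rank 20, and its Smith normal form has invariant factors (1,1,1,1,1,1,1,1,1,1,1,1,1,1,1,1,1,1,1,2).

From H_k ≅ ker(∂_k) / im(∂_{k+1}) we obtain:

  H_0: rank C_0 − rank ∂_1 = 10 − 9 = 1, and the invariant factors of ∂_1 are all 1, so H_0 ≅ Z.
  H_1: rank ker ∂_1 − rank ∂_2 = (30 − 9) − 20 = 1, and ∂_2 has invariant factor 2 > 1, so H_1 ≅ Z × Z/2.
  H_2: rank ker ∂_2 − rank ∂_3 = (20 − 20) − 0 = 0, and there is no ∂_3, so H_2 ≅ 0.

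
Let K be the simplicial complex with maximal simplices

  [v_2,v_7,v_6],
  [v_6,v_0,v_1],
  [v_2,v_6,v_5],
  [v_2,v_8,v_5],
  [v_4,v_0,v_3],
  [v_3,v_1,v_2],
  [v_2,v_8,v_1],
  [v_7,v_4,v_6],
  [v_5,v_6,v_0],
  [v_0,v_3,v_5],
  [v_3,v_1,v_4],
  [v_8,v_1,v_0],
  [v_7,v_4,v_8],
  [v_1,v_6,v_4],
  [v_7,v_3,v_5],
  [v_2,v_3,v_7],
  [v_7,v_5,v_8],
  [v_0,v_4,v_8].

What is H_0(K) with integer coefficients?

Take the total order v_0 < v_1 < v_2 < v_3 < v_4 < v_5 < v_6 < v_7 < v_8 on the vertex set. Then K (dimension 2) consists of the simplices:

  0-simplices (9): [v_0], [v_1], [v_2], [v_3], [v_4], [v_5], [v_6], [v_7], [v_8]
  1-simplices (27): (27 of them)
  2-simplices (18): (18 of them)

Hence C_0 ≅ Z^9, C_1 ≅ Z^27, C_2 ≅ Z^18.

∂_1: C_1 → C_0 is given by ∂[p,q] = [q] − [p].
The resulting 9×27 matrix has rank 8, and its Smith normal form has invariant factors (1,1,1,1,1,1,1,1).

∂_2: C_2 → C_1 maps a triangle to the signed sum of its edges. For instance
  ∂[v_2,v_5,v_6] = [v_5,v_6] − [v_2,v_6] + [v_2,v_5],
  ∂[v_4,v_6,v_7] = [v_6,v_7] − [v_4,v_7] + [v_4,v_6].
As a 27×18 matrix over Z this has rank 18, with invariant factors (1,1,1,1,1,1,1,1,1,1,1,1,1,1,1,1,1,2).

Reading off H_k = ker ∂_k / im ∂_{k+1}:

  H_0: rank C_0 − rank ∂_1 = 9 − 8 = 1, and the invariant factors of ∂_1 are all 1, so H_0 = Z.

(K is a triangulation of the Klein bottle.)

H_0 = Z.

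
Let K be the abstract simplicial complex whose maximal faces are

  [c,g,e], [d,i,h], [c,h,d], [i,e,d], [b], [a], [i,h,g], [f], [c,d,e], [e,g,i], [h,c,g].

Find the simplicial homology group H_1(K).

H_1 ≅ 0.

K has 9 vertices, 12 edges, 8 triangles.
rank ∂_1 = 5, rank ∂_2 = 7 ⇒ b_1 = 12 − 5 − 7 = 0; all invariant factors of ∂_2 are 1 so no torsion. So H_1 = 0.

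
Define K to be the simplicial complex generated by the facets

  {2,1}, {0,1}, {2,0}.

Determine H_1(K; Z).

H_1 = Z.

Take the total order 0 < 1 < 2 on the vertex set. Then K (dimension 1) consists of the simplices:

  0-simplices (3): [0], [1], [2]
  1-simplices (3): [0,1], [0,2], [1,2]

Hence C_0 ≅ Z^3, C_1 ≅ Z^3.

Boundary ∂_1: C_1 → C_0 sends each edge [p,q] (with p < q) to q − p. For instance
  ∂[0,2] = [2] − [0].
The resulting 3×3 matrix has rank 2, and its Smith normal form has invariant factors (1,1).

Reading off H_k = ker ∂_k / im ∂_{k+1}:

  H_1: rank ker ∂_1 − rank ∂_2 = (3 − 2) − 0 = 1, and there is no ∂_2, so H_1 = Z.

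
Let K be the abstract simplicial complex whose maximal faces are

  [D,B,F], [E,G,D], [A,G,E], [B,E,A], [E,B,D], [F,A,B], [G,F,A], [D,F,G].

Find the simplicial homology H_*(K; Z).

H_0 = Z,  H_1 = 0,  H_2 = Z.

Take the total order A < B < D < E < F < G on the vertex set. Then K (dimension 2) consists of the simplices:

  0-simplices (6): A, B, D, E, F, G
  1-simplices (12): AB, AE, AF, AG, BD, BE, BF, DE, DF, DG, EG, FG
  2-simplices (8): ABE, ABF, AEG, AFG, BDE, BDF, DEG, DFG

so the chain groups are C_0 ≅ Z^6, C_1 ≅ Z^12, C_2 ≅ Z^8.

Boundary ∂_1: C_1 → C_0 sends each edge [p,q] (with p < q) to q − p. For instance
  ∂AE = E − A.
The 6×12 boundary matrix has rank 5 and Smith normal form diag(1,1,1,1,1).

∂_2: C_2 → C_1 maps a triangle to the signed sum of its edges. For instance
  ∂BDE = DE − BE + BD,
  ∂ABE = BE − AE + AB.
This gives a 12×8 integer matrix of rank 7; reducing to Smith normal form yields diagonal entries (1,1,1,1,1,1,1).

From H_k ≅ ker(∂_k) / im(∂_{k+1}) we obtain:

  H_0: rank C_0 − rank ∂_1 = 6 − 5 = 1, and the invariant factors of ∂_1 are all 1, so H_0 ≅ Z.
  H_1: rank ker ∂_1 − rank ∂_2 = (12 − 5) − 7 = 0, and the invariant factors of ∂_2 are all 1, so H_1 ≅ 0.
  H_2: rank ker ∂_2 − rank ∂_3 = (8 − 7) − 0 = 1, and there is no ∂_3, so H_2 ≅ Z.

As a check, the Euler characteristic is 6 − 12 + 8 = 2, which agrees with 1 − 0 + 1 = 2.
(K is a triangulation of the 2-sphere S^2.)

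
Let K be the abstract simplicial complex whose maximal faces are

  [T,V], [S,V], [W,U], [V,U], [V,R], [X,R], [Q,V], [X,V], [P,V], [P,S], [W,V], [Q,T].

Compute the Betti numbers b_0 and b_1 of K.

b_0 = 1, b_1 = 4.

We work with the vertex ordering P < Q < R < S < T < U < V < W < X. The simplices of K, each written with vertices in increasing order, are:

  0-simplices (9): P, Q, R, S, T, U, V, W, X
  1-simplices (12): PS, PV, QT, QV, RV, RX, SV, TV, UV, UW, VW, VX

so the chain groups are C_0 ≅ Z^9, C_1 ≅ Z^12.

The boundary map ∂_1: C_1 → C_0 is given by ∂[p,q] = [q] − [p].
The resulting 9×12 matrix has rank 8, and its Smith normal form has invariant factors (1,1,1,1,1,1,1,1).

From H_k ≅ ker(∂_k) / im(∂_{k+1}) we obtain:

  H_0: rank C_0 − rank ∂_1 = 9 − 8 = 1, and the invariant factors of ∂_1 are all 1, so H_0 ≅ Z.
  H_1: rank ker ∂_1 − rank ∂_2 = (12 − 8) − 0 = 4, and there is no ∂_2, so H_1 ≅ Z^4.

As a check, the Euler characteristic is 9 − 12 = -3, which agrees with 1 − 4 = -3.
(K is a triangulation of a wedge of 4 circles.)

Hence the Betti numbers are b_0 = 1, b_1 = 4.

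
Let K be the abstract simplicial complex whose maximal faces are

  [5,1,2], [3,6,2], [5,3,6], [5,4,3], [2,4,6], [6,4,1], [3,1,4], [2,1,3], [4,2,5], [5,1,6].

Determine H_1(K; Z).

Take the total order 1 < 2 < 3 < 4 < 5 < 6 on the vertex set. Then K (dimension 2) consists of the simplices:

  0-simplices (6): [1], [2], [3], [4], [5], [6]
  1-simplices (15): [1,2], [1,3], [1,4], [1,5], [1,6], [2,3], [2,4], [2,5], [2,6], [3,4], [3,5], [3,6], [4,5], [4,6], [5,6]
  2-simplices (10): [1,2,3], [1,2,5], [1,3,4], [1,4,6], [1,5,6], [2,3,6], [2,4,5], [2,4,6], [3,4,5], [3,5,6]

Hence C_0 ≅ Z^6, C_1 ≅ Z^15, C_2 ≅ Z^10.

The boundary map ∂_1: C_1 → C_0 is given by ∂[p,q] = [q] − [p].
This gives a 6×15 integer matrix of rank 5; reducing to Smith normal form yields diagonal entries (1,1,1,1,1).

Boundary ∂_2: C_2 → C_1 sends each 2-simplex [p,q,r] to [q,r] − [p,r] + [p,q]. For instance
  ∂[3,4,5] = [4,5] − [3,5] + [3,4],
  ∂[1,4,6] = [4,6] − [1,6] + [1,4].
This gives a 15×10 integer matrix of rank 10; reducing to Smith normal form yields diagonal entries (1,1,1,1,1,1,1,1,1,2).

From H_k ≅ ker(∂_k) / im(∂_{k+1}) we obtain:

  H_1: rank ker ∂_1 − rank ∂_2 = (15 − 5) − 10 = 0, and ∂_2 has invariant factor 2 > 1, so H_1 ≅ Z/2.

H_1 = Z/2.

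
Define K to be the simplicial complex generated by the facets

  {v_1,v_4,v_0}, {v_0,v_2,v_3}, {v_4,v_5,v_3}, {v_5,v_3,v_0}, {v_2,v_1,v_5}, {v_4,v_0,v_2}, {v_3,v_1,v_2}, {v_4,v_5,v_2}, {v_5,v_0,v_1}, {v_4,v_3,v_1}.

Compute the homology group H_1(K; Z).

H_1 ≅ Z_2.

We work with the vertex ordering v_0 < v_1 < v_2 < v_3 < v_4 < v_5. The simplices of K, each written with vertices in increasing order, are:

  0-simplices (6): [v_0], [v_1], [v_2], [v_3], [v_4], [v_5]
  1-simplices (15): (15 of them)
  2-simplices (10): [v_0,v_1,v_4], [v_0,v_1,v_5], [v_0,v_2,v_3], [v_0,v_2,v_4], [v_0,v_3,v_5], [v_1,v_2,v_3], [v_1,v_2,v_5], [v_1,v_3,v_4], [v_2,v_4,v_5], [v_3,v_4,v_5]

Hence C_0 ≅ Z^6, C_1 ≅ Z^15, C_2 ≅ Z^10.

The boundary map ∂_1: C_1 → C_0 sends each edge [p,q] (with p < q) to q − p.
This gives a 6×15 integer matrix of rank 5; reducing to Smith normal form yields diagonal entries (1,1,1,1,1).

∂_2: C_2 → C_1 acts by ∂[p,q,r] = [q,r] − [p,r] + [p,q]. For instance
  ∂[v_1,v_2,v_5] = [v_2,v_5] − [v_1,v_5] + [v_1,v_2],
  ∂[v_1,v_3,v_4] = [v_3,v_4] − [v_1,v_4] + [v_1,v_3].
The resulting 15×10 matrix has rank 10, and its Smith normal form has invariant factors (1,1,1,1,1,1,1,1,1,2).

Reading off H_k = ker ∂_k / im ∂_{k+1}:

  H_1: rank ker ∂_1 − rank ∂_2 = (15 − 5) − 10 = 0, and ∂_2 has invariant factor 2 > 1, so H_1 ≅ Z_2.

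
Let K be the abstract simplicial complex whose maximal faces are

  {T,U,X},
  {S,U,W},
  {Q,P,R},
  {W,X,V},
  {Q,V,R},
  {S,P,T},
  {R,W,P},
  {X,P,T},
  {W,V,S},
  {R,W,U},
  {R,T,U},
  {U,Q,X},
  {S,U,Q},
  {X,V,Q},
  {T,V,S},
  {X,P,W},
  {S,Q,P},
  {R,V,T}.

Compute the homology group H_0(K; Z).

Fix the vertex order P < Q < R < S < T < U < V < W < X and write every simplex with vertices in increasing order. Then dim K = 2 and the simplices of K are:

  0-simplices (9): P, Q, R, S, T, U, V, W, X
  1-simplices (27): PQ, PR, PS, PT, PW, PX, QR, QS, QU, QV, QX, RT, RU, RV, RW, ST, SU, SV, SW, TU, TV, TX, UW, UX, VW, VX, WX
  2-simplices (18): PQR, PQS, PRW, PST, PTX, PWX, QRV, QSU, QUX, QVX, RTU, RTV, RUW, STV, SUW, SVW, TUX, VWX

giving chain groups C_0 ≅ Z^9, C_1 ≅ Z^27, C_2 ≅ Z^18.

Boundary ∂_1: C_1 → C_0 sends each edge [p,q] (with p < q) to q − p. For instance
  ∂PQ = Q − P.
The resulting 9×27 matrix has rank 8, and its Smith normal form has invariant factors (1,1,1,1,1,1,1,1).

The boundary map ∂_2: C_2 → C_1 sends each 2-simplex [p,q,r] to [q,r] − [p,r] + [p,q]. For instance
  ∂PTX = TX − PX + PT,
  ∂TUX = UX − TX + TU.
As a 27×18 matrix over Z this has rank 17, with invariant factors (1,1,1,1,1,1,1,1,1,1,1,1,1,1,1,1,1).

From H_k ≅ ker(∂_k) / im(∂_{k+1}) we obtain:

  H_0: rank C_0 − rank ∂_1 = 9 − 8 = 1, and the invariant factors of ∂_1 are all 1, so H_0 = Z.

H_0 ≅ Z.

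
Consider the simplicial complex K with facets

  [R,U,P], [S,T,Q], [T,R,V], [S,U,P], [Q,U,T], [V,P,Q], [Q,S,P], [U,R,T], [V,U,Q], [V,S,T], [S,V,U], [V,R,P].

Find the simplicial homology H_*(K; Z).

Take the total order P < Q < R < S < T < U < V on the vertex set. Then K (dimension 2) consists of the simplices:

  0-simplices (7): P, Q, R, S, T, U, V
  1-simplices (18): PQ, PR, PS, PU, PV, QS, QT, QU, QV, RT, RU, RV, ST, SU, SV, TU, TV, UV
  2-simplices (12): PQS, PQV, PRU, PRV, PSU, QST, QTU, QUV, RTU, RTV, STV, SUV

Hence C_0 ≅ Z^7, C_1 ≅ Z^18, C_2 ≅ Z^12.

Boundary ∂_1: C_1 → C_0 maps an edge to its endpoints' difference, ∂[p,q] = q − p.
The 7×18 boundary matrix has rank 6 and Smith normal form diag(1,1,1,1,1,1).

∂_2: C_2 → C_1 acts by ∂[p,q,r] = [q,r] − [p,r] + [p,q]. For instance
  ∂SUV = UV − SV + SU,
  ∂QTU = TU − QU + QT.
The resulting 18×12 matrix has rank 12, and its Smith normal form has invariant factors (1,1,1,1,1,1,1,1,1,1,1,2).

From H_k ≅ ker(∂_k) / im(∂_{k+1}) we obtain:

  H_0: rank C_0 − rank ∂_1 = 7 − 6 = 1, and the invariant factors of ∂_1 are all 1, so H_0 = Z.
  H_1: rank ker ∂_1 − rank ∂_2 = (18 − 6) − 12 = 0, and ∂_2 has invariant factor 2 > 1, so H_1 = Z_2.
  H_2: rank ker ∂_2 − rank ∂_3 = (12 − 12) − 0 = 0, and there is no ∂_3, so H_2 = 0.

As a check, the Euler characteristic is 7 − 18 + 12 = 1, which agrees with 1 − 0 + 0 = 1.

H_0 = Z,  H_1 = Z_2,  H_2 = 0.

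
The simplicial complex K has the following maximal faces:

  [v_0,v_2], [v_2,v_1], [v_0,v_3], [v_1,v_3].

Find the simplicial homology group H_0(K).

H_0 ≅ Z.

Fix the vertex order v_0 < v_1 < v_2 < v_3 and write every simplex with vertices in increasing order. Then dim K = 1 and the simplices of K are:

  0-simplices (4): [v_0], [v_1], [v_2], [v_3]
  1-simplices (4): [v_0,v_2], [v_0,v_3], [v_1,v_2], [v_1,v_3]

so the chain groups are C_0 ≅ Z^4, C_1 ≅ Z^4.

The boundary map ∂_1: C_1 → C_0 maps an edge to its endpoints' difference, ∂[p,q] = q − p. For instance
  ∂[v_1,v_3] = [v_3] − [v_1].
This gives a 4×4 integer matrix of rank 3; reducing to Smith normal form yields diagonal entries (1,1,1).

Computing H_k = (kernel of ∂_k) / (image of ∂_{k+1}):

  H_0: rank C_0 − rank ∂_1 = 4 − 3 = 1, and the invariant factors of ∂_1 are all 1, so H_0 = Z.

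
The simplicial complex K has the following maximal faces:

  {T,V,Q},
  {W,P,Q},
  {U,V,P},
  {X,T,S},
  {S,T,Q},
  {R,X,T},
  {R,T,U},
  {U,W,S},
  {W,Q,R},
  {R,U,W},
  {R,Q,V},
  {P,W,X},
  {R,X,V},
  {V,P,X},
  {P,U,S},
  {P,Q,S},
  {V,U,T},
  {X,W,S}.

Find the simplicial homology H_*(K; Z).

H_0 = Z,  H_1 = Z ⊕ Z/2Z,  H_2 = 0.

Fix the vertex order P < Q < R < S < T < U < V < W < X and write every simplex with vertices in increasing order. Then dim K = 2 and the simplices of K are:

  0-simplices (9): P, Q, R, S, T, U, V, W, X
  1-simplices (27): PQ, PS, PU, PV, PW, PX, QR, QS, QT, QV, QW, RT, RU, RV, RW, RX, ST, SU, SW, SX, TU, TV, TX, UV, UW, VX, WX
  2-simplices (18): PQS, PQW, PSU, PUV, PVX, PWX, QRV, QRW, QST, QTV, RTU, RTX, RUW, RVX, STX, SUW, SWX, TUV

Hence C_0 ≅ Z^9, C_1 ≅ Z^27, C_2 ≅ Z^18.

The boundary map ∂_1: C_1 → C_0 is given by ∂[p,q] = [q] − [p].
The 9×27 boundary matrix has rank 8 and Smith normal form diag(1,1,1,1,1,1,1,1).

Boundary ∂_2: C_2 → C_1 maps a triangle to the signed sum of its edges. For instance
  ∂STX = TX − SX + ST,
  ∂PUV = UV − PV + PU.
This gives a 27×18 integer matrix of rank 18; reducing to Smith normal form yields diagonal entries (1,1,1,1,1,1,1,1,1,1,1,1,1,1,1,1,1,2).

Reading off H_k = ker ∂_k / im ∂_{k+1}:

  H_0: rank C_0 − rank ∂_1 = 9 − 8 = 1, and the invariant factors of ∂_1 are all 1, so H_0 ≅ Z.
  H_1: rank ker ∂_1 − rank ∂_2 = (27 − 8) − 18 = 1, and ∂_2 has invariant factor 2 > 1, so H_1 ≅ Z ⊕ Z/2Z.
  H_2: rank ker ∂_2 − rank ∂_3 = (18 − 18) − 0 = 0, and there is no ∂_3, so H_2 ≅ 0.

(K is a triangulation of the Klein bottle.)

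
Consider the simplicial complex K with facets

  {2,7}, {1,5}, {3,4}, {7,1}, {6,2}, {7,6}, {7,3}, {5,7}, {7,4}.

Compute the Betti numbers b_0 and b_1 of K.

Order the vertices as 1 < 2 < 3 < 4 < 5 < 6 < 7. Listing each simplex with vertices in this order, K has dimension 1 with simplices:

  0-simplices (7): [1], [2], [3], [4], [5], [6], [7]
  1-simplices (9): [1,5], [1,7], [2,6], [2,7], [3,4], [3,7], [4,7], [5,7], [6,7]

Hence C_0 ≅ Z^7, C_1 ≅ Z^9.

Boundary ∂_1: C_1 → C_0 sends each edge [p,q] (with p < q) to q − p.
As a 7×9 matrix over Z this has rank 6, with invariant factors (1,1,1,1,1,1).

From H_k ≅ ker(∂_k) / im(∂_{k+1}) we obtain:

  H_0: rank C_0 − rank ∂_1 = 7 − 6 = 1, and the invariant factors of ∂_1 are all 1, so H_0 ≅ Z.
  H_1: rank ker ∂_1 − rank ∂_2 = (9 − 6) − 0 = 3, and there is no ∂_2, so H_1 ≅ Z^3.

As a check, the Euler characteristic is 7 − 9 = -2, which agrees with 1 − 3 = -2.
(K is a triangulation of a wedge of 3 circles.)

Hence the Betti numbers are b_0 = 1, b_1 = 3.

b_0 = 1, b_1 = 3.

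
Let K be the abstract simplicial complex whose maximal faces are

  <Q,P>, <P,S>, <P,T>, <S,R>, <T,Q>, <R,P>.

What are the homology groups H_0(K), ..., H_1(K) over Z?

Take the total order P < Q < R < S < T on the vertex set. Then K (dimension 1) consists of the simplices:

  0-simplices (5): P, Q, R, S, T
  1-simplices (6): PQ, PR, PS, PT, QT, RS

giving chain groups C_0 ≅ Z^5, C_1 ≅ Z^6.

The boundary map ∂_1: C_1 → C_0 maps an edge to its endpoints' difference, ∂[p,q] = q − p.
The resulting 5×6 matrix has rank 4, and its Smith normal form has invariant factors (1,1,1,1).

Reading off H_k = ker ∂_k / im ∂_{k+1}:

  H_0: rank C_0 − rank ∂_1 = 5 − 4 = 1, and the invariant factors of ∂_1 are all 1, so H_0 ≅ Z.
  H_1: rank ker ∂_1 − rank ∂_2 = (6 − 4) − 0 = 2, and there is no ∂_2, so H_1 ≅ Z^2.

H_0 ≅ Z,  H_1 ≅ Z^2.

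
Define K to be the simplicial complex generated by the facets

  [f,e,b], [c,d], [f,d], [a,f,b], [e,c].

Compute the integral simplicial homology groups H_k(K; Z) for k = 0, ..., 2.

Take the total order a < b < c < d < e < f on the vertex set. Then K (dimension 2) consists of the simplices:

  0-simplices (6): a, b, c, d, e, f
  1-simplices (8): ab, af, be, bf, cd, ce, df, ef
  2-simplices (2): abf, bef

giving chain groups C_0 ≅ Z^6, C_1 ≅ Z^8, C_2 ≅ Z^2.

The boundary map ∂_1: C_1 → C_0 sends each edge [p,q] (with p < q) to q − p. For instance
  ∂df = f − d.
The 6×8 boundary matrix has rank 5 and Smith normal form diag(1,1,1,1,1).

∂_2: C_2 → C_1 acts by ∂[p,q,r] = [q,r] − [p,r] + [p,q]. For instance
  ∂abf = bf − af + ab,
  ∂bef = ef − bf + be.
As a 8×2 matrix over Z this has rank 2, with invariant factors (1,1).

Computing H_k = (kernel of ∂_k) / (image of ∂_{k+1}):

  H_0: rank C_0 − rank ∂_1 = 6 − 5 = 1, and the invariant factors of ∂_1 are all 1, so H_0 ≅ Z.
  H_1: rank ker ∂_1 − rank ∂_2 = (8 − 5) − 2 = 1, and the invariant factors of ∂_2 are all 1, so H_1 ≅ Z.
  H_2: rank ker ∂_2 − rank ∂_3 = (2 − 2) − 0 = 0, and there is no ∂_3, so H_2 ≅ 0.

As a check, the Euler characteristic is 6 − 8 + 2 = 0, which agrees with 1 − 1 + 0 = 0.

H_0 = Z,  H_1 = Z,  H_2 = 0.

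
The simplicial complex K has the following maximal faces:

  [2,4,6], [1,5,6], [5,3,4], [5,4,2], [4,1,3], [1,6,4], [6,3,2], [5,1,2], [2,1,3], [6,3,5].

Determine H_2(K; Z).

Take the total order 1 < 2 < 3 < 4 < 5 < 6 on the vertex set. Then K (dimension 2) consists of the simplices:

  0-simplices (6): [1], [2], [3], [4], [5], [6]
  1-simplices (15): [1,2], [1,3], [1,4], [1,5], [1,6], [2,3], [2,4], [2,5], [2,6], [3,4], [3,5], [3,6], [4,5], [4,6], [5,6]
  2-simplices (10): [1,2,3], [1,2,5], [1,3,4], [1,4,6], [1,5,6], [2,3,6], [2,4,5], [2,4,6], [3,4,5], [3,5,6]

Hence C_0 ≅ Z^6, C_1 ≅ Z^15, C_2 ≅ Z^10.

The boundary map ∂_1: C_1 → C_0 sends each edge [p,q] (with p < q) to q − p.
This gives a 6×15 integer matrix of rank 5; reducing to Smith normal form yields diagonal entries (1,1,1,1,1).

The boundary map ∂_2: C_2 → C_1 acts by ∂[p,q,r] = [q,r] − [p,r] + [p,q]. For instance
  ∂[3,5,6] = [5,6] − [3,6] + [3,5],
  ∂[2,4,5] = [4,5] − [2,5] + [2,4].
The 15×10 boundary matrix has rank 10 and Smith normal form diag(1,1,1,1,1,1,1,1,1,2).

Now H_k = ker ∂_k / im ∂_{k+1}, so:

  H_2: rank ker ∂_2 − rank ∂_3 = (10 − 10) − 0 = 0, and there is no ∂_3, so H_2 ≅ 0.

(K is a triangulation of the real projective plane RP^2.)

H_2 ≅ 0.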